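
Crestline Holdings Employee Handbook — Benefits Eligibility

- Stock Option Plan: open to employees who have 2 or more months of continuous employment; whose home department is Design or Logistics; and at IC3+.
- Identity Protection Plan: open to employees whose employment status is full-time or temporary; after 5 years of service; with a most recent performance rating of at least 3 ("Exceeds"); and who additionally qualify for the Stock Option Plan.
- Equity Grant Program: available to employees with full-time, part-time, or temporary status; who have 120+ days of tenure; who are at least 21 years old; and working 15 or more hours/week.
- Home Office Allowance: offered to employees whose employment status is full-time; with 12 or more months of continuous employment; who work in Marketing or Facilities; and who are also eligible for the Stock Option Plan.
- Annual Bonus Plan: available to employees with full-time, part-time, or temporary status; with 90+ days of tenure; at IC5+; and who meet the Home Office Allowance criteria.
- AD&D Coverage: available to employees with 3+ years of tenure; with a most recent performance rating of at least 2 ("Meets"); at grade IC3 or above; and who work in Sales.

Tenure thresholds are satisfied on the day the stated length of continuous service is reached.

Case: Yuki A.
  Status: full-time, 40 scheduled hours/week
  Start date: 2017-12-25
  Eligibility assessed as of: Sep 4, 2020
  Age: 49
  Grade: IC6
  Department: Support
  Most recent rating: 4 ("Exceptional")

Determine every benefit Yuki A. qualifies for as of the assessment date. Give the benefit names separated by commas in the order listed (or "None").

Service from 2017-12-25 to Sep 4, 2020: 984 days.
Stock Option Plan — service 984 days ≥ 2 months (≈60 days) ✓; dept Support ✗ → not eligible.
Identity Protection Plan — status full-time ✓; service 984 days < 5 years (≈1825 days) ✗ → not eligible.
Equity Grant Program — status full-time ✓; service 984 days ≥ 120 days ✓; age 49 ≥ 21 ✓; 40 hrs/wk ≥ 15 ✓ → eligible.
Home Office Allowance — status full-time ✓; service 984 days ≥ 12 months (≈360 days) ✓; dept Support ✗ → not eligible.
Annual Bonus Plan — status full-time ✓; service 984 days ≥ 90 days ✓; grade IC6 ≥ IC5 ✓; not eligible for Home Office Allowance ✗ → not eligible.
AD&D Coverage — service 984 days < 3 years (≈1095 days) ✗ → not eligible.

Equity Grant Program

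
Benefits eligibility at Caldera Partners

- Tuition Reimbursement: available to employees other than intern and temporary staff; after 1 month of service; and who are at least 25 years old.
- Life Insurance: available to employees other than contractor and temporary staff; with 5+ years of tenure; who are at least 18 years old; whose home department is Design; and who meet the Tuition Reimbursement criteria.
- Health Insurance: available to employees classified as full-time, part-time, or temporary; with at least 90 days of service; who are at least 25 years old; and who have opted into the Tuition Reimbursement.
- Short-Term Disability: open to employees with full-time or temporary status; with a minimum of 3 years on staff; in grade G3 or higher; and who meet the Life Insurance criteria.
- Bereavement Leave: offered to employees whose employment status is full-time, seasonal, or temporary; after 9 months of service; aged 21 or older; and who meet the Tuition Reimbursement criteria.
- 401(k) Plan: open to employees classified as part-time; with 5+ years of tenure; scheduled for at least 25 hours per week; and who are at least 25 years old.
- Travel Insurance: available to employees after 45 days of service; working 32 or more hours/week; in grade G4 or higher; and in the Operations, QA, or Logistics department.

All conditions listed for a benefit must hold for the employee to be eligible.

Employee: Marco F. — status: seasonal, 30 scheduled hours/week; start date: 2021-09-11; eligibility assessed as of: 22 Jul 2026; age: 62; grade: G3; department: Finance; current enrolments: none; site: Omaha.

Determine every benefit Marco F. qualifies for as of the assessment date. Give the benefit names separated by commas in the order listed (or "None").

Service from 2021-09-11 to 22 Jul 2026: 1775 days.
Tuition Reimbursement — status seasonal ✓ (not excluded); service 1775 days ≥ 1 month (≈30 days) ✓; age 62 ≥ 25 ✓ → eligible.
Life Insurance — status seasonal ✓ (not excluded); service 1775 days < 5 years (≈1825 days) ✗ → not eligible.
Health Insurance — status seasonal ✗ (requires full-time, part-time, or temporary) → not eligible.
Short-Term Disability — status seasonal ✗ (requires full-time or temporary) → not eligible.
Bereavement Leave — status seasonal ✓; service 1775 days ≥ 9 months (≈270 days) ✓; age 62 ≥ 21 ✓; eligible for Tuition Reimbursement ✓ → eligible.
401(k) Plan — status seasonal ✗ (requires part-time) → not eligible.
Travel Insurance — service 1775 days ≥ 45 days ✓; 30 hrs/wk < 32 ✗ → not eligible.

Tuition Reimbursement, Bereavement Leave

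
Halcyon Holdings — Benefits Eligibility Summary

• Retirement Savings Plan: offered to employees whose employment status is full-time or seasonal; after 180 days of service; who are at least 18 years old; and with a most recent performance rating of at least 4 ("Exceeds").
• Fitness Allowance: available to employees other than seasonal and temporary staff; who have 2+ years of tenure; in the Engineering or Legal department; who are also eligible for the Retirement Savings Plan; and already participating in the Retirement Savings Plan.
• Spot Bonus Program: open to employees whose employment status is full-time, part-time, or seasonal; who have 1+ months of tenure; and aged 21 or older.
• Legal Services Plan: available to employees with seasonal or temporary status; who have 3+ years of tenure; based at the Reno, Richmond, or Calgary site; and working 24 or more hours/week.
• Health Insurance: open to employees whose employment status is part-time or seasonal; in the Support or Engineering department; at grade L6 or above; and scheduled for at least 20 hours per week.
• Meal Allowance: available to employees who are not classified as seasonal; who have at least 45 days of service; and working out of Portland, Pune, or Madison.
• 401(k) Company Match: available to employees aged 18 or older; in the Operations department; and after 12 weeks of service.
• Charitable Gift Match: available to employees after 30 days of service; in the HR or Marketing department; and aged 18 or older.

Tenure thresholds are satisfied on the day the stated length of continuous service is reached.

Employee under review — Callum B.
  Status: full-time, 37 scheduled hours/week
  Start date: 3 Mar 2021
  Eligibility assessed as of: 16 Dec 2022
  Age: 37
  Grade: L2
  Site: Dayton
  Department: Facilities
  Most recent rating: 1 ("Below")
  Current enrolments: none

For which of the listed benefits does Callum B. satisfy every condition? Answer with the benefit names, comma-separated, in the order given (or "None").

Spot Bonus Program

Service from 3 Mar 2021 to 16 Dec 2022: 653 days.
Retirement Savings Plan — status full-time ✓; service 653 days ≥ 180 days ✓; age 37 ≥ 18 ✓; rating 1 < 4 ✗ → not eligible.
Fitness Allowance — status full-time ✓ (not excluded); service 653 days < 2 years (≈730 days) ✗ → not eligible.
Spot Bonus Program — status full-time ✓; service 653 days ≥ 1 month (≈30 days) ✓; age 37 ≥ 21 ✓ → eligible.
Legal Services Plan — status full-time ✗ (requires seasonal or temporary) → not eligible.
Health Insurance — status full-time ✗ (requires part-time or seasonal) → not eligible.
Meal Allowance — status full-time ✓ (not excluded); service 653 days ≥ 45 days ✓; site Dayton ✗ (not Portland, Pune, or Madison) → not eligible.
401(k) Company Match — age 37 ≥ 18 ✓; dept Facilities ✗ → not eligible.
Charitable Gift Match — service 653 days ≥ 30 days ✓; dept Facilities ✗ → not eligible.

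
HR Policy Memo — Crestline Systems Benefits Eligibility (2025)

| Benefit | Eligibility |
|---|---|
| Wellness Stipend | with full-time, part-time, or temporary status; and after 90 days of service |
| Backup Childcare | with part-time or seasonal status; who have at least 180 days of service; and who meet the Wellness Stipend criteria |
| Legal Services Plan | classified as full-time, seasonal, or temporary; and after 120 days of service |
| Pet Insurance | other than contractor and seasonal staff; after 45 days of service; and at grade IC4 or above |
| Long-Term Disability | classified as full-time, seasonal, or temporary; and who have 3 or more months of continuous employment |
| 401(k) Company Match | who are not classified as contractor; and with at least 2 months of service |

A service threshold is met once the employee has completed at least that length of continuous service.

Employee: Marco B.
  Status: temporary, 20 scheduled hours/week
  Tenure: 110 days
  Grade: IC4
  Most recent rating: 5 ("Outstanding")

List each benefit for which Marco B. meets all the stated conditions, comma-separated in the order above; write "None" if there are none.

Wellness Stipend, Pet Insurance, Long-Term Disability, 401(k) Company Match

Wellness Stipend — status temporary ✓; service 110 days ≥ 90 days ✓ → eligible.
Backup Childcare — status temporary ✗ (requires part-time or seasonal) → not eligible.
Legal Services Plan — status temporary ✓; service 110 days < 120 days ✗ → not eligible.
Pet Insurance — status temporary ✓ (not excluded); service 110 days ≥ 45 days ✓; grade IC4 ≥ IC4 ✓ → eligible.
Long-Term Disability — status temporary ✓; service 110 days ≥ 3 months (≈90 days) ✓ → eligible.
401(k) Company Match — status temporary ✓ (not excluded); service 110 days ≥ 2 months (≈60 days) ✓ → eligible.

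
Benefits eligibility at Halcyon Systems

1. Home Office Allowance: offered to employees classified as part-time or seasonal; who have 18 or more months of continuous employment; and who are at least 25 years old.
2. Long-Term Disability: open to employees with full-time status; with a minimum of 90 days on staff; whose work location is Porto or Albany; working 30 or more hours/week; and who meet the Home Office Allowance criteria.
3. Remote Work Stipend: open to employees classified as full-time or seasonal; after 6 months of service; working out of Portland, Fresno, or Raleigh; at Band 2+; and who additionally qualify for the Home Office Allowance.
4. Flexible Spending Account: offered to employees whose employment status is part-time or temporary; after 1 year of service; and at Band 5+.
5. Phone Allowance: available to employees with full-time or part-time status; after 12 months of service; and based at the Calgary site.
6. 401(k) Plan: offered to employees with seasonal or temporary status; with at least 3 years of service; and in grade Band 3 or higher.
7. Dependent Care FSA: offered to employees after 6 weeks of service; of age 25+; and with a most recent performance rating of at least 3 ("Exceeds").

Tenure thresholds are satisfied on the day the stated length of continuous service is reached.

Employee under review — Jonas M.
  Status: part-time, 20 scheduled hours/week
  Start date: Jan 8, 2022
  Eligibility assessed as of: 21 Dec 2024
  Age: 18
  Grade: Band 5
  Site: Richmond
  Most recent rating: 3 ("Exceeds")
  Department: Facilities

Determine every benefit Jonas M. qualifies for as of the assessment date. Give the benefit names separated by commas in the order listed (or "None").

Service from Jan 8, 2022 to 21 Dec 2024: 1078 days.
Home Office Allowance — status part-time ✓; service 1078 days ≥ 18 months (≈540 days) ✓; age 18 < 25 ✗ → not eligible.
Long-Term Disability — status part-time ✗ (requires full-time) → not eligible.
Remote Work Stipend — status part-time ✗ (requires full-time or seasonal) → not eligible.
Flexible Spending Account — status part-time ✓; service 1078 days ≥ 1 year (≈365 days) ✓; grade Band 5 ≥ Band 5 ✓ → eligible.
Phone Allowance — status part-time ✓; service 1078 days ≥ 12 months (≈360 days) ✓; site Richmond ✗ (not Calgary) → not eligible.
401(k) Plan — status part-time ✗ (requires seasonal or temporary) → not eligible.
Dependent Care FSA — service 1078 days ≥ 6 weeks (≈42 days) ✓; age 18 < 25 ✗ → not eligible.

Flexible Spending Account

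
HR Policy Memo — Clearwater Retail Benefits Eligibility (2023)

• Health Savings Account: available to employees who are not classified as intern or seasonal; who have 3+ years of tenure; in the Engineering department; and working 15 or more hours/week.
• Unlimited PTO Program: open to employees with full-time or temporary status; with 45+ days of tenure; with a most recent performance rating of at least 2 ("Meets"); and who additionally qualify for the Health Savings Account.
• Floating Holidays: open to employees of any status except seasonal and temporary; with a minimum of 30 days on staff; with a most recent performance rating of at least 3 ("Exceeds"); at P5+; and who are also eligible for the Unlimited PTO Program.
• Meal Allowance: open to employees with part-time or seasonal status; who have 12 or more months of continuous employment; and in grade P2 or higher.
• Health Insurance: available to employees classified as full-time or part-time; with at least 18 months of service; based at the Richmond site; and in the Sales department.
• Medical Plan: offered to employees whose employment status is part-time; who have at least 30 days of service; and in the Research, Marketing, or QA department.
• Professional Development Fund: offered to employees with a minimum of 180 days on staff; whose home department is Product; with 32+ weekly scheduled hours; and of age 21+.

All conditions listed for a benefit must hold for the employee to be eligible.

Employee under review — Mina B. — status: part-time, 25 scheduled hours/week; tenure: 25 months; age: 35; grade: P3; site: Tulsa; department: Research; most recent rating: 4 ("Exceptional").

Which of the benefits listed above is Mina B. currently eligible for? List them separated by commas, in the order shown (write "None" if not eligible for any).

Health Savings Account — status part-time ✓ (not excluded); service 25 months < 3 years (≈1095 days) ✗ → not eligible.
Unlimited PTO Program — status part-time ✗ (requires full-time or temporary) → not eligible.
Floating Holidays — status part-time ✓ (not excluded); service 25 months ≥ 30 days ✓; rating 4 ≥ 3 ✓; grade P3 < P5 ✗ → not eligible.
Meal Allowance — status part-time ✓; service 25 months ≥ 12 months ✓; grade P3 ≥ P2 ✓ → eligible.
Health Insurance — status part-time ✓; service 25 months ≥ 18 months ✓; site Tulsa ✗ (not Richmond) → not eligible.
Medical Plan — status part-time ✓; service 25 months ≥ 30 days ✓; dept Research ✓ → eligible.
Professional Development Fund — service 25 months ≥ 180 days ✓; dept Research ✗ → not eligible.

Meal Allowance, Medical Plan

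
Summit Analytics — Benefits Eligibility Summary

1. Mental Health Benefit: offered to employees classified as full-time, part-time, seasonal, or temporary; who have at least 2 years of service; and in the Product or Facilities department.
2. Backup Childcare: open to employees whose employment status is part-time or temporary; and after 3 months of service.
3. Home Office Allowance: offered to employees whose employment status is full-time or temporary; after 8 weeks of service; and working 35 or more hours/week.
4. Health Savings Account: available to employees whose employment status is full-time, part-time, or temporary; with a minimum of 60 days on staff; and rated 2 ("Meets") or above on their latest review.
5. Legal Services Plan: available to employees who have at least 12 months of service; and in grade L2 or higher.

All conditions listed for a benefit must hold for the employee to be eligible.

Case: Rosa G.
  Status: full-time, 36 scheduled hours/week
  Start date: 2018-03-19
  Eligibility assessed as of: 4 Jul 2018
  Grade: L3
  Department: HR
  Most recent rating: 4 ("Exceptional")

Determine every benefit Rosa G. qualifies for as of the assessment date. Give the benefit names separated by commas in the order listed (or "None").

Home Office Allowance, Health Savings Account

Service from 2018-03-19 to 4 Jul 2018: 107 days.
Mental Health Benefit — status full-time ✓; service 107 days < 2 years (≈730 days) ✗ → not eligible.
Backup Childcare — status full-time ✗ (requires part-time or temporary) → not eligible.
Home Office Allowance — status full-time ✓; service 107 days ≥ 8 weeks (≈56 days) ✓; 36 hrs/wk ≥ 35 ✓ → eligible.
Health Savings Account — status full-time ✓; service 107 days ≥ 60 days ✓; rating 4 ≥ 2 ✓ → eligible.
Legal Services Plan — service 107 days < 12 months (≈360 days) ✗ → not eligible.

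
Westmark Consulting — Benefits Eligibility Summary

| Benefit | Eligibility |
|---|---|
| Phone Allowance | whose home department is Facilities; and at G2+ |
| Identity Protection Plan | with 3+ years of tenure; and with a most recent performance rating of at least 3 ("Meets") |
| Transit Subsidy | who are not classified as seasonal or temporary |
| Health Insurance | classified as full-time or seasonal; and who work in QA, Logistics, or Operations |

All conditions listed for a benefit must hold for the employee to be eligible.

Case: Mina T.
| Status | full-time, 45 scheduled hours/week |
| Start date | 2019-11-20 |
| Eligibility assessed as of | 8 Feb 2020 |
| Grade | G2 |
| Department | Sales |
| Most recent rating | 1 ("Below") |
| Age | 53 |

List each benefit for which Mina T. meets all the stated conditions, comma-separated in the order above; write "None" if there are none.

Transit Subsidy

Service from 2019-11-20 to 8 Feb 2020: 80 days.
Phone Allowance — dept Sales ✗ → not eligible.
Identity Protection Plan — service 80 days < 3 years (≈1095 days) ✗ → not eligible.
Transit Subsidy — status full-time ✓ (not excluded) → eligible.
Health Insurance — status full-time ✓; dept Sales ✗ → not eligible.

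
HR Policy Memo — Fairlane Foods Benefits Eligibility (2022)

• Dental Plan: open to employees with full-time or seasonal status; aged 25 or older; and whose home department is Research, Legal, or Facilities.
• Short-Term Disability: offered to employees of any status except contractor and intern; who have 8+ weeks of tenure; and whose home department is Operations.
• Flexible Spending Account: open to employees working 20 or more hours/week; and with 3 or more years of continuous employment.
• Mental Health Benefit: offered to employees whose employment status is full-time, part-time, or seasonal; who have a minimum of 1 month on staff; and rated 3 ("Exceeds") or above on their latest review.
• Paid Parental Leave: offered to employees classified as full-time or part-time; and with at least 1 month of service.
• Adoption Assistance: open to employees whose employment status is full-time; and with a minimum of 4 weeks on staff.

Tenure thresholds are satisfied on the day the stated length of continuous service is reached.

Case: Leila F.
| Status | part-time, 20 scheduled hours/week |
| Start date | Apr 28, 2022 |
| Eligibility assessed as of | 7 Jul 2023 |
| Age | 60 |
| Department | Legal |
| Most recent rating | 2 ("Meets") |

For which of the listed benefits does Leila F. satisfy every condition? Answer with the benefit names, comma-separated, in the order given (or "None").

Service from Apr 28, 2022 to 7 Jul 2023: 435 days.
Dental Plan — status part-time ✗ (requires full-time or seasonal) → not eligible.
Short-Term Disability — status part-time ✓ (not excluded); service 435 days ≥ 8 weeks (≈56 days) ✓; dept Legal ✗ → not eligible.
Flexible Spending Account — 20 hrs/wk ≥ 20 ✓; service 435 days < 3 years (≈1095 days) ✗ → not eligible.
Mental Health Benefit — status part-time ✓; service 435 days ≥ 1 month (≈30 days) ✓; rating 2 < 3 ✗ → not eligible.
Paid Parental Leave — status part-time ✓; service 435 days ≥ 1 month (≈30 days) ✓ → eligible.
Adoption Assistance — status part-time ✗ (requires full-time) → not eligible.

Paid Parental Leave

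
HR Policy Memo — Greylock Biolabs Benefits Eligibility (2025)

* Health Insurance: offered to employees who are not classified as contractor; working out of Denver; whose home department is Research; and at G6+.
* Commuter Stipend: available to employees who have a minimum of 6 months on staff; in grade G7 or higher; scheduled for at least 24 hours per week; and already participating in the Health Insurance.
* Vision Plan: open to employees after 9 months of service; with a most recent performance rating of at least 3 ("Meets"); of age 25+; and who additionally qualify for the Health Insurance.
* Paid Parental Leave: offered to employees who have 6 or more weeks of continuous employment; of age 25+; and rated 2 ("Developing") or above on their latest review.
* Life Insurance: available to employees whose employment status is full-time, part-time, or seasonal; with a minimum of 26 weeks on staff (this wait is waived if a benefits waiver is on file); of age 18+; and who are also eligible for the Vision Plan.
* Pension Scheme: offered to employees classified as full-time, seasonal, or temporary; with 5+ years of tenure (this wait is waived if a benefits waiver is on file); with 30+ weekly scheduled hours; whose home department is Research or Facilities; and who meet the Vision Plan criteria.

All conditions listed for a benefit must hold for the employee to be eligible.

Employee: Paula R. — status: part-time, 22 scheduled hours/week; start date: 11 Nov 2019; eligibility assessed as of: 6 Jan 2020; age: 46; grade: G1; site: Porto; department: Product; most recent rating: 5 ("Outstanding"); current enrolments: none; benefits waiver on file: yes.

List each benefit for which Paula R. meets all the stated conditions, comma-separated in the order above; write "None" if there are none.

Paid Parental Leave

Service from 11 Nov 2019 to 6 Jan 2020: 56 days.
Health Insurance — status part-time ✓ (not excluded); site Porto ✗ (not Denver) → not eligible.
Commuter Stipend — service 56 days < 6 months (≈180 days) ✗ → not eligible.
Vision Plan — service 56 days < 9 months (≈270 days) ✗ → not eligible.
Paid Parental Leave — service 56 days ≥ 6 weeks (≈42 days) ✓; age 46 ≥ 25 ✓; rating 5 ≥ 2 ✓ → eligible.
Life Insurance — status part-time ✓; benefits waiver on file ✓; age 46 ≥ 18 ✓; not eligible for Vision Plan ✗ → not eligible.
Pension Scheme — status part-time ✗ (requires full-time, seasonal, or temporary) → not eligible.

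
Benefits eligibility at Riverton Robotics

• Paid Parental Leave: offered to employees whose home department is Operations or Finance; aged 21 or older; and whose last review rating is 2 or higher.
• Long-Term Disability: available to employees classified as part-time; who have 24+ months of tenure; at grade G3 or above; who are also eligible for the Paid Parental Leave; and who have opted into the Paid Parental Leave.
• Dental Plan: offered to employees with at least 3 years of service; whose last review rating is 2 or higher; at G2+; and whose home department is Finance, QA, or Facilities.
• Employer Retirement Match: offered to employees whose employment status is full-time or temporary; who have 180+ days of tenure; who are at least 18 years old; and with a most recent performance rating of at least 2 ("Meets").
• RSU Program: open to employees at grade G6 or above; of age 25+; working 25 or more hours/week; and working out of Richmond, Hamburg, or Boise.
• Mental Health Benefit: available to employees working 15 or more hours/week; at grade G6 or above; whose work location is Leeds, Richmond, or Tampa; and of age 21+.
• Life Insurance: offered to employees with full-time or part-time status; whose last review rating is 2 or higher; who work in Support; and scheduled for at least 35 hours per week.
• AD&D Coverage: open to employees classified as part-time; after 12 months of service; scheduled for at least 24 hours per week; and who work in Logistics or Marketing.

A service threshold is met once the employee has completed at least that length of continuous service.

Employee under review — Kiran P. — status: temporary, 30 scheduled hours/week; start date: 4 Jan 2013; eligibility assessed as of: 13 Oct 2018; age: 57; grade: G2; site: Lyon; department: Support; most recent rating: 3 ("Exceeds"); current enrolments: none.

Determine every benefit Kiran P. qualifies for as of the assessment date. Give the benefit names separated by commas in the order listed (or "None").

Employer Retirement Match

Service from 4 Jan 2013 to 13 Oct 2018: 2108 days.
Paid Parental Leave — dept Support ✗ → not eligible.
Long-Term Disability — status temporary ✗ (requires part-time) → not eligible.
Dental Plan — service 2108 days ≥ 3 years (≈1095 days) ✓; rating 3 ≥ 2 ✓; grade G2 ≥ G2 ✓; dept Support ✗ → not eligible.
Employer Retirement Match — status temporary ✓; service 2108 days ≥ 180 days ✓; age 57 ≥ 18 ✓; rating 3 ≥ 2 ✓ → eligible.
RSU Program — grade G2 < G6 ✗ → not eligible.
Mental Health Benefit — 30 hrs/wk ≥ 15 ✓; grade G2 < G6 ✗ → not eligible.
Life Insurance — status temporary ✗ (requires full-time or part-time) → not eligible.
AD&D Coverage — status temporary ✗ (requires part-time) → not eligible.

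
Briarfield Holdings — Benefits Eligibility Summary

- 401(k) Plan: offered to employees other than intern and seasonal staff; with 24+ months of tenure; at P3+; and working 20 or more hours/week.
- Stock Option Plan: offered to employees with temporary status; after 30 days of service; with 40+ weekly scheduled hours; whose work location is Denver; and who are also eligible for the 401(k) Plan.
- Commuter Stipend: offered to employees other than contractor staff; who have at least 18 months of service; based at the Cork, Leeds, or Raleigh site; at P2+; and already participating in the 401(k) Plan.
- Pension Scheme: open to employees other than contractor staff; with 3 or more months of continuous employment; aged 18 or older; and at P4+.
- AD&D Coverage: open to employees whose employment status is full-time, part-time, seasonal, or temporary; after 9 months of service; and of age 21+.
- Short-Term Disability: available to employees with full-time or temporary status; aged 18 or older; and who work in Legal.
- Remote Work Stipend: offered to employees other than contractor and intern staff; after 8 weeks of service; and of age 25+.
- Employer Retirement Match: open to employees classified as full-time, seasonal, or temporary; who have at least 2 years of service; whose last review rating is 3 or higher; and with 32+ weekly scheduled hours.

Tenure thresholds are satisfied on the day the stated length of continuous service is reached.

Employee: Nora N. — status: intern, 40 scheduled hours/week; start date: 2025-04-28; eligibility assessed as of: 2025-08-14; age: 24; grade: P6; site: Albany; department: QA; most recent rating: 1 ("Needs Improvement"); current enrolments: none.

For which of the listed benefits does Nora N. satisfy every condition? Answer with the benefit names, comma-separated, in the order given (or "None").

Service from 2025-04-28 to 2025-08-14: 108 days.
401(k) Plan — status intern ✗ (excluded) → not eligible.
Stock Option Plan — status intern ✗ (requires temporary) → not eligible.
Commuter Stipend — status intern ✓ (not excluded); service 108 days < 18 months (≈540 days) ✗ → not eligible.
Pension Scheme — status intern ✓ (not excluded); service 108 days ≥ 3 months (≈90 days) ✓; age 24 ≥ 18 ✓; grade P6 ≥ P4 ✓ → eligible.
AD&D Coverage — status intern ✗ (requires full-time, part-time, seasonal, or temporary) → not eligible.
Short-Term Disability — status intern ✗ (requires full-time or temporary) → not eligible.
Remote Work Stipend — status intern ✗ (excluded) → not eligible.
Employer Retirement Match — status intern ✗ (requires full-time, seasonal, or temporary) → not eligible.

Pension Scheme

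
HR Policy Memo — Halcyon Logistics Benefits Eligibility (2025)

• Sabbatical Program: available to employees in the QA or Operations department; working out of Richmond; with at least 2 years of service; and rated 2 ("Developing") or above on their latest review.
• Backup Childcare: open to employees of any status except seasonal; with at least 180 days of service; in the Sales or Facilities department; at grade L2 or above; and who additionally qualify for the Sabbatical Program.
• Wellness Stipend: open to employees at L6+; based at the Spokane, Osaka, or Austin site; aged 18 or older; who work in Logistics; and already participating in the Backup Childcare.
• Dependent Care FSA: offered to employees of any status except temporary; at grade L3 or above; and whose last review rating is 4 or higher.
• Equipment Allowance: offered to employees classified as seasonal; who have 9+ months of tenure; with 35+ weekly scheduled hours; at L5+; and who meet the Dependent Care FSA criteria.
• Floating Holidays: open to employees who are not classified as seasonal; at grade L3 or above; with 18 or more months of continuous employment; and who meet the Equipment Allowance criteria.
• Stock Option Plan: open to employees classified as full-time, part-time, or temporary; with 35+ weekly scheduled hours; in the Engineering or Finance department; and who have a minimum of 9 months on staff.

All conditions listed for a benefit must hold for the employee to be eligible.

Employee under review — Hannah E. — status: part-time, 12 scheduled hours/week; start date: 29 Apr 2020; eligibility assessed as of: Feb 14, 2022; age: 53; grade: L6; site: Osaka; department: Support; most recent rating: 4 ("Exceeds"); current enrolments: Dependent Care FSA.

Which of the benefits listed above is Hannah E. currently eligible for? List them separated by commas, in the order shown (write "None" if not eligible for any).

Service from 29 Apr 2020 to Feb 14, 2022: 656 days.
Sabbatical Program — dept Support ✗ → not eligible.
Backup Childcare — status part-time ✓ (not excluded); service 656 days ≥ 180 days ✓; dept Support ✗ → not eligible.
Wellness Stipend — grade L6 ≥ L6 ✓; site Osaka ✓; age 53 ≥ 18 ✓; dept Support ✗ → not eligible.
Dependent Care FSA — status part-time ✓ (not excluded); grade L6 ≥ L3 ✓; rating 4 ≥ 4 ✓ → eligible.
Equipment Allowance — status part-time ✗ (requires seasonal) → not eligible.
Floating Holidays — status part-time ✓ (not excluded); grade L6 ≥ L3 ✓; service 656 days ≥ 18 months (≈540 days) ✓; not eligible for Equipment Allowance ✗ → not eligible.
Stock Option Plan — status part-time ✓; 12 hrs/wk < 35 ✗ → not eligible.

Dependent Care FSA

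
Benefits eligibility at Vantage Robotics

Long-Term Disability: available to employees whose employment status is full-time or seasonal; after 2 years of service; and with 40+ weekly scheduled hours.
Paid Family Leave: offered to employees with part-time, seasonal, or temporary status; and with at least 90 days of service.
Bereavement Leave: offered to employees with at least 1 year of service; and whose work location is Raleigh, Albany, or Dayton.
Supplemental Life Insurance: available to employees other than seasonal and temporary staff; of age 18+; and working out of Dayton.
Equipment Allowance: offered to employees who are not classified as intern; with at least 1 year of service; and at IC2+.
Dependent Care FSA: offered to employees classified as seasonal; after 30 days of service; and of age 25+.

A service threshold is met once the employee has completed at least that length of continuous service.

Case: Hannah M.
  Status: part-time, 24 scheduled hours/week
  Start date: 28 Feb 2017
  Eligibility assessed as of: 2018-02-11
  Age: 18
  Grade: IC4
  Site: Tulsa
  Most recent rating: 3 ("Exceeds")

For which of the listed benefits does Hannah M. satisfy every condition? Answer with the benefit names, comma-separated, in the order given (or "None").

Paid Family Leave

Service from 28 Feb 2017 to 2018-02-11: 348 days.
Long-Term Disability — status part-time ✗ (requires full-time or seasonal) → not eligible.
Paid Family Leave — status part-time ✓; service 348 days ≥ 90 days ✓ → eligible.
Bereavement Leave — service 348 days < 1 year (≈365 days) ✗ → not eligible.
Supplemental Life Insurance — status part-time ✓ (not excluded); age 18 ≥ 18 ✓; site Tulsa ✗ (not Dayton) → not eligible.
Equipment Allowance — status part-time ✓ (not excluded); service 348 days < 1 year (≈365 days) ✗ → not eligible.
Dependent Care FSA — status part-time ✗ (requires seasonal) → not eligible.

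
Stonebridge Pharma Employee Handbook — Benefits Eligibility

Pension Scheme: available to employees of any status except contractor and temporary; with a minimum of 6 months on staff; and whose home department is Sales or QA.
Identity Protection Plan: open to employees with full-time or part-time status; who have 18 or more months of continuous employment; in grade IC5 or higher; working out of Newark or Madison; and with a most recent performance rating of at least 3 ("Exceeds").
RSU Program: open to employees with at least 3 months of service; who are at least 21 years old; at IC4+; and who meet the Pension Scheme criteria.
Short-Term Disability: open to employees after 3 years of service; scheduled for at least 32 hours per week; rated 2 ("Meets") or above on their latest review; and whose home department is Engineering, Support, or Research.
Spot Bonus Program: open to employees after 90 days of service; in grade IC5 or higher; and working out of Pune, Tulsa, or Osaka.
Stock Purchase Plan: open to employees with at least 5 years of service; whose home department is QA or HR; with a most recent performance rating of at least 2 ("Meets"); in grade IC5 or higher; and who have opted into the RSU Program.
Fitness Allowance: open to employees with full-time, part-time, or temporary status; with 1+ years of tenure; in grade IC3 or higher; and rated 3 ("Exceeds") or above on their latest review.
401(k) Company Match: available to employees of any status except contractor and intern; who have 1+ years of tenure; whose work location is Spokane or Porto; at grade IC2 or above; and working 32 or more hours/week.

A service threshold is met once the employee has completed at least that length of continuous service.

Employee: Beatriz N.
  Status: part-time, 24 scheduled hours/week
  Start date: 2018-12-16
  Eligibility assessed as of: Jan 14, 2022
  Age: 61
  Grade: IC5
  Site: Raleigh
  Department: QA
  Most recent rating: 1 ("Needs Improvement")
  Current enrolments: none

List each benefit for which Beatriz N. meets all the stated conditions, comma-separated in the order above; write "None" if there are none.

Service from 2018-12-16 to Jan 14, 2022: 1125 days.
Pension Scheme — status part-time ✓ (not excluded); service 1125 days ≥ 6 months (≈180 days) ✓; dept QA ✓ → eligible.
Identity Protection Plan — status part-time ✓; service 1125 days ≥ 18 months (≈540 days) ✓; grade IC5 ≥ IC5 ✓; site Raleigh ✗ (not Newark or Madison) → not eligible.
RSU Program — service 1125 days ≥ 3 months (≈90 days) ✓; age 61 ≥ 21 ✓; grade IC5 ≥ IC4 ✓; eligible for Pension Scheme ✓ → eligible.
Short-Term Disability — service 1125 days ≥ 3 years (≈1095 days) ✓; 24 hrs/wk < 32 ✗ → not eligible.
Spot Bonus Program — service 1125 days ≥ 90 days ✓; grade IC5 ≥ IC5 ✓; site Raleigh ✗ (not Pune, Tulsa, or Osaka) → not eligible.
Stock Purchase Plan — service 1125 days < 5 years (≈1825 days) ✗ → not eligible.
Fitness Allowance — status part-time ✓; service 1125 days ≥ 1 year (≈365 days) ✓; grade IC5 ≥ IC3 ✓; rating 1 < 3 ✗ → not eligible.
401(k) Company Match — status part-time ✓ (not excluded); service 1125 days ≥ 1 year (≈365 days) ✓; site Raleigh ✗ (not Spokane or Porto) → not eligible.

Pension Scheme, RSU Program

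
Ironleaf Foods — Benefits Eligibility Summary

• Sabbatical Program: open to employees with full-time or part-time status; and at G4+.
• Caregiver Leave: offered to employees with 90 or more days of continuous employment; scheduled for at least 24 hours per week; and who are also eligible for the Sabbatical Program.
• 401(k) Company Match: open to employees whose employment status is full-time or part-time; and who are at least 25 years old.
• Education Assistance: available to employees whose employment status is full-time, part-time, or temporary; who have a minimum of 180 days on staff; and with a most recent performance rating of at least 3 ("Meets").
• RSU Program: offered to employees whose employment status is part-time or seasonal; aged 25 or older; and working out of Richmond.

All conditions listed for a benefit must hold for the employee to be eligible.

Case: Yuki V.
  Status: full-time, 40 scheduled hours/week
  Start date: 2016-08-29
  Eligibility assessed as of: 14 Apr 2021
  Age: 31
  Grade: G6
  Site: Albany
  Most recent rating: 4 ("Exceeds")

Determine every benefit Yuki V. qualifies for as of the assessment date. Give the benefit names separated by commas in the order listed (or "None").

Service from 2016-08-29 to 14 Apr 2021: 1689 days.
Sabbatical Program — status full-time ✓; grade G6 ≥ G4 ✓ → eligible.
Caregiver Leave — service 1689 days ≥ 90 days ✓; 40 hrs/wk ≥ 24 ✓; eligible for Sabbatical Program ✓ → eligible.
401(k) Company Match — status full-time ✓; age 31 ≥ 25 ✓ → eligible.
Education Assistance — status full-time ✓; service 1689 days ≥ 180 days ✓; rating 4 ≥ 3 ✓ → eligible.
RSU Program — status full-time ✗ (requires part-time or seasonal) → not eligible.

Sabbatical Program, Caregiver Leave, 401(k) Company Match, Education Assistance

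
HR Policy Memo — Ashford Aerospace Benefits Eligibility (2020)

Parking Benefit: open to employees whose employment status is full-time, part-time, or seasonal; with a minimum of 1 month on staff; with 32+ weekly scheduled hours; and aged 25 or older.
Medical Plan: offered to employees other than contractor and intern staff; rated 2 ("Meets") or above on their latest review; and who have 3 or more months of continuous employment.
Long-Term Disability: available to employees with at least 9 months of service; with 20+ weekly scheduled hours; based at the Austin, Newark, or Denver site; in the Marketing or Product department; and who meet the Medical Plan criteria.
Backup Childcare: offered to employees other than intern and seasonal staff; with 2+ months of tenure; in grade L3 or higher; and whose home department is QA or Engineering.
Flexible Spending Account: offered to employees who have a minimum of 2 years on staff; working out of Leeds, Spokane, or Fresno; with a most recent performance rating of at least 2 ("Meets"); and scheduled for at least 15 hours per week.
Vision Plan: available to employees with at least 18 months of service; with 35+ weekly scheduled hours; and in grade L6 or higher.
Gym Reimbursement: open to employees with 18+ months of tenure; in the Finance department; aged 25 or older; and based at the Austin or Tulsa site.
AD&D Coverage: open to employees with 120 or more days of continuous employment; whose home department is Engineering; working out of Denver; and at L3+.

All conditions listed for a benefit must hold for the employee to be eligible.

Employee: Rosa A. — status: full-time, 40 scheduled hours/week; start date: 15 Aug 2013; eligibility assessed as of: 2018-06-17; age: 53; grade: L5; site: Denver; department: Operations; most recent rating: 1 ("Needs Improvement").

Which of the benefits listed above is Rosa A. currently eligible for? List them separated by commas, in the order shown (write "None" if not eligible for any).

Service from 15 Aug 2013 to 2018-06-17: 1767 days.
Parking Benefit — status full-time ✓; service 1767 days ≥ 1 month (≈30 days) ✓; 40 hrs/wk ≥ 32 ✓; age 53 ≥ 25 ✓ → eligible.
Medical Plan — status full-time ✓ (not excluded); rating 1 < 2 ✗ → not eligible.
Long-Term Disability — service 1767 days ≥ 9 months (≈270 days) ✓; 40 hrs/wk ≥ 20 ✓; site Denver ✓; dept Operations ✗ → not eligible.
Backup Childcare — status full-time ✓ (not excluded); service 1767 days ≥ 2 months (≈60 days) ✓; grade L5 ≥ L3 ✓; dept Operations ✗ → not eligible.
Flexible Spending Account — service 1767 days ≥ 2 years (≈730 days) ✓; site Denver ✗ (not Leeds, Spokane, or Fresno) → not eligible.
Vision Plan — service 1767 days ≥ 18 months (≈540 days) ✓; 40 hrs/wk ≥ 35 ✓; grade L5 < L6 ✗ → not eligible.
Gym Reimbursement — service 1767 days ≥ 18 months (≈540 days) ✓; dept Operations ✗ → not eligible.
AD&D Coverage — service 1767 days ≥ 120 days ✓; dept Operations ✗ → not eligible.

Parking Benefit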